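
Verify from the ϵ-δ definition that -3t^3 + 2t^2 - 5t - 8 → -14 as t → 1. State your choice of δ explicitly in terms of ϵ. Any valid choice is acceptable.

Let ϵ > 0. We want δ > 0 such that 0 < |t − 1| < δ implies |(-3t^3 + 2t^2 - 5t - 8) + 14| < ϵ.
(-3t^3 + 2t^2 - 5t - 8) + 14 = -3t^3 + 2t^2 - 5t + 6 = (t − 1)(-3t^2 - t - 6).
So |(-3t^3 + 2t^2 - 5t - 8) + 14| = |t − 1|·|-3t^2 - t - 6|.
Require δ ≤ 1. Then |t − 1| < 1 gives |t| < 2, and by the triangle inequality |-3t^2 - t - 6| ≤ 3·2^2 + 2 + 6 = 20.
Hence |(-3t^3 + 2t^2 - 5t - 8) + 14| ≤ 20|t − 1| < ϵ provided |t − 1| < ϵ/20.
Take δ = min(1, ϵ/20). Then 0 < |t − 1| < δ gives both |t − 1| < 1 and |t − 1| < ϵ/20, so |(-3t^3 + 2t^2 - 5t - 8) + 14| < ϵ.

δ = min(1, ϵ/20)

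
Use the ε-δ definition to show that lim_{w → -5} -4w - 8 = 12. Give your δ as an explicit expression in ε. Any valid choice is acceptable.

Fix ε > 0. We need δ > 0 so that 0 < |w + 5| < δ implies |(-4w - 8) − 12| < ε.
Since (-4w - 8) − 12 = -4(w + 5), we have |(-4w - 8) − 12| = 4|w + 5|.
Thus it suffices that |w + 5| < ε/4.
Choosing δ = ε/4 gives |(-4w - 8) − 12| = 4|w + 5| < ε whenever |w + 5| < δ.

δ = ε/4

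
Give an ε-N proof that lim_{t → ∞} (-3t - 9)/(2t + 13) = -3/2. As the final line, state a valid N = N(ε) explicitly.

Suppose ε > 0. We seek N > 0 such that t > N implies |(-3t - 9)/(2t + 13) + 3/2| < ε.
(-3t - 9)/(2t + 13) + 3/2 = (2(-3t - 9) − (-3)(2t + 13)) / (2(2t + 13)) = 21/(2(2t + 13)).
For t > 0 we have 2t + 13 > 2t, so |(-3t - 9)/(2t + 13) + 3/2| = 21/(2(2t + 13)) < 21/(2·2t) = (21/4)/t.
Thus |(-3t - 9)/(2t + 13) + 3/2| < ε whenever t > (21/4)/ε.
Take N = (21/4)/ε. If t > N then |(-3t - 9)/(2t + 13) + 3/2| < (21/4)/t < ε.

N = (21/4)/ε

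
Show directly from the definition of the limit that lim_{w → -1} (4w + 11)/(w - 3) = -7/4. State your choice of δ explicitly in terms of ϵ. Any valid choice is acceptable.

Let ϵ > 0 be given. We want δ > 0 with 0 < |w + 1| < δ ⇒ |(4w + 11)/(w - 3) + 7/4| < ϵ.
Combining over a common denominator, (4w + 11)/(w - 3) + 7/4 = [(4w + 11)·(-4) − 7·(w - 3)] / [(-4)·(w - 3)] = -23(w + 1) / ((-4)(w - 3)).
So |(4w + 11)/(w - 3) + 7/4| = 23|w + 1| / (4·|w − 3|).
Require δ ≤ 2, so |w − 3| ≥ |-4| − |w + 1| > 4 − 2 = 2.
Hence |(4w + 11)/(w - 3) + 7/4| < 23|w + 1|/(4·2) = (23/8)|w + 1|, which is < ϵ once |w + 1| < (8/23)ϵ.
Take δ = min(2, (8/23)ϵ). Then 0 < |w + 1| < δ forces both bounds, so |(4w + 11)/(w - 3) + 7/4| < ϵ.

δ = min(2, (8/23)ϵ)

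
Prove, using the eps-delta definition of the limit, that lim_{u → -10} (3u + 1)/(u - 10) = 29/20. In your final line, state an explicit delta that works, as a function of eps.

delta = min(10, (200/31)eps)

Fix eps > 0. We want delta > 0 with 0 < |u + 10| < delta ⇒ |(3u + 1)/(u - 10) − (29/20)| < eps.
Combining over a common denominator, (3u + 1)/(u - 10) − (29/20) = [(3u + 1)·(-20) − (-29)·(u - 10)] / [(-20)·(u - 10)] = -31(u + 10) / ((-20)(u - 10)).
So |(3u + 1)/(u - 10) − (29/20)| = 31|u + 10| / (20·|u − 10|).
Restrict delta ≤ 10. Then |u + 10| < 10 gives |u − 10| = |(u + 10) + (-20)| ≥ 20 − 10 = 10.
Hence |(3u + 1)/(u - 10) − (29/20)| < 31|u + 10|/(20·10) = (31/200)|u + 10|, which is < eps once |u + 10| < (200/31)eps.
Take delta = min(10, (200/31)eps). Then 0 < |u + 10| < delta forces both bounds, so |(3u + 1)/(u - 10) − (29/20)| < eps.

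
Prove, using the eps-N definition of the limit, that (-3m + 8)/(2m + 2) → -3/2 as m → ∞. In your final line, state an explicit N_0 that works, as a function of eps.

N_0 = (11/2)/eps

Fix eps > 0. For m ≥ 1, |(-3m + 8)/(2m + 2) + 3/2| = |22|/(2(2m + 2)) = 22/(2(2m + 2)).
Since 2m + 2 ≥ 2m for m ≥ 1, this is ≤ 22/(2·2m) = (11/2)/m.
So |(-3m + 8)/(2m + 2) + 3/2| < eps whenever m > (11/2)/eps.
Take N_0 = (11/2)/eps. If m > N_0 then |(-3m + 8)/(2m + 2) + 3/2| ≤ (11/2)/m < eps.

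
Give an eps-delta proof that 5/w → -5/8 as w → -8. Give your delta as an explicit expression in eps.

Fix eps > 0. We seek delta > 0 such that 0 < |w + 8| < delta implies |5/w + 5/8| < eps.
|5/w + 5/8| = 5·|-8 − w|/(8·|w|) = 5|w + 8|/(8|w|).
Require delta ≤ 4 so that |w| > 8 − 4 = 4, hence 8|w| > 32.
Then |5/w + 5/8| < 5|w + 8|/32, which is < eps when |w + 8| < (32/5)eps.
Take delta = min(4, (32/5)eps). Then 0 < |w + 8| < delta gives both |w + 8| < 4 and |w + 8| < (32/5)eps, so |5/w + 5/8| < eps.

delta = min(4, (32/5)eps)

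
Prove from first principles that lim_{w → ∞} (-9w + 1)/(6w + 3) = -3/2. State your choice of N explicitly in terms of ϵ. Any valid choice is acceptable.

Suppose ϵ > 0. We seek N > 0 such that w > N implies |(-9w + 1)/(6w + 3) + 3/2| < ϵ.
(-9w + 1)/(6w + 3) + 3/2 = (6(-9w + 1) − (-9)(6w + 3)) / (6(6w + 3)) = 33/(6(6w + 3)).
For w > 0 we have 6w + 3 > 6w, so |(-9w + 1)/(6w + 3) + 3/2| = 33/(6(6w + 3)) < 33/(6·6w) = (11/12)/w.
Thus |(-9w + 1)/(6w + 3) + 3/2| < ϵ whenever w > (11/12)/ϵ.
Take N = (11/12)/ϵ. If w > N then |(-9w + 1)/(6w + 3) + 3/2| < (11/12)/w < ϵ.

N = (11/12)/ϵ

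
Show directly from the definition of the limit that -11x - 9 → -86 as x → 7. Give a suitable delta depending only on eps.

delta = eps/11

Fix eps > 0. We need delta > 0 so that 0 < |x − 7| < delta implies |(-11x - 9) + 86| < eps.
Since (-11x - 9) + 86 = -11(x − 7), we have |(-11x - 9) + 86| = 11|x − 7|.
So 11|x − 7| < eps exactly when |x − 7| < eps/11.
Choosing delta = eps/11 gives |(-11x - 9) + 86| = 11|x − 7| < eps whenever |x − 7| < delta.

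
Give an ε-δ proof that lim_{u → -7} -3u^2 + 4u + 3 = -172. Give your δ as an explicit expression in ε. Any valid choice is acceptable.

Fix ε > 0. We want δ > 0 such that 0 < |u + 7| < δ implies |(-3u^2 + 4u + 3) + 172| < ε.
(-3u^2 + 4u + 3) + 172 = -3u^2 + 4u + 175 = (u + 7)(-3u + 25).
So |(-3u^2 + 4u + 3) + 172| = |u + 7|·|-3u + 25|.
Assume first that |u + 7| < 2, so |u| < 9. Then |-3u + 25| ≤ 3·9 + 25 = 52.
Hence |(-3u^2 + 4u + 3) + 172| ≤ 52|u + 7| < ε provided |u + 7| < ε/52.
Choosing δ = min(2, ε/52) ensures both conditions, hence |(-3u^2 + 4u + 3) + 172| < ε.

δ = min(2, ε/52)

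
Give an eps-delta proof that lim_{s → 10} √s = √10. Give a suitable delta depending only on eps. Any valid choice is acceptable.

Let eps > 0. We want delta > 0 such that 0 < |s − 10| < delta implies |√s − √10| < eps.
Rationalise: √s − √10 = (s − 10)/(√s + √10), so |√s − √10| = |s − 10|/(√s + √10).
Restrict delta ≤ 10 so that |s − 10| < 10 forces s > 0, and then √s + √10 > √10.
Hence |√s − √10| < |s − 10|/√10, which is < eps once |s − 10| < √10·eps.
Take delta = min(10, √10·eps). If 0 < |s − 10| < delta then s > 0 and |√s − √10| < |s − 10|/√10 < eps.

delta = min(10, √10·eps)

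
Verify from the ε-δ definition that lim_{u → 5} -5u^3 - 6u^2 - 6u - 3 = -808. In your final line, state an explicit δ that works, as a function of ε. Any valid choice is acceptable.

Let ε > 0 be given. We want δ > 0 such that 0 < |u − 5| < δ implies |(-5u^3 - 6u^2 - 6u - 3) + 808| < ε.
(-5u^3 - 6u^2 - 6u - 3) + 808 = -5u^3 - 6u^2 - 6u + 805 = (u − 5)(-5u^2 - 31u - 161).
So |(-5u^3 - 6u^2 - 6u - 3) + 808| = |u − 5|·|-5u^2 - 31u - 161|.
Assume first that |u − 5| < 1, so |u| < 6. Then |-5u^2 - 31u - 161| ≤ 5·6^2 + 31·6 + 161 = 527.
Hence |(-5u^3 - 6u^2 - 6u - 3) + 808| ≤ 527|u − 5| < ε provided |u − 5| < ε/527.
Take δ = min(1, ε/527). Then 0 < |u − 5| < δ gives both |u − 5| < 1 and |u − 5| < ε/527, so |(-5u^3 - 6u^2 - 6u - 3) + 808| < ε.

δ = min(1, ε/527)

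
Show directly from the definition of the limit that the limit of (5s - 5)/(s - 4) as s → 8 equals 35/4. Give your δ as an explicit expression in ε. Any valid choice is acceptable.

δ = min(2, (8/15)ε)

Let ε > 0. We want δ > 0 with 0 < |s − 8| < δ ⇒ |(5s - 5)/(s - 4) − (35/4)| < ε.
Combining over a common denominator, (5s - 5)/(s - 4) − (35/4) = [(5s - 5)·4 − 35·(s - 4)] / [4·(s - 4)] = -15(s − 8) / (4(s - 4)).
So |(5s - 5)/(s - 4) − (35/4)| = 15|s − 8| / (4·|s − 4|).
Restrict δ ≤ 2. Then |s − 8| < 2 gives |s − 4| = |(s − 8) + 4| ≥ 4 − 2 = 2.
Hence |(5s - 5)/(s - 4) − (35/4)| < 15|s − 8|/(4·2) = (15/8)|s − 8|, which is < ε once |s − 8| < (8/15)ε.
Take δ = min(2, (8/15)ε). Then 0 < |s − 8| < δ forces both bounds, so |(5s - 5)/(s - 4) − (35/4)| < ε.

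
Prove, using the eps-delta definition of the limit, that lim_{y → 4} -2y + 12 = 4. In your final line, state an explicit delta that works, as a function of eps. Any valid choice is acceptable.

delta = eps/2

Suppose eps > 0. We need delta > 0 so that 0 < |y − 4| < delta implies |(-2y + 12) − 4| < eps.
|(-2y + 12) − 4| = |-2y + 8| = 2|y − 4|.
Thus it suffices that |y − 4| < eps/2.
Choosing delta = eps/2 gives |(-2y + 12) − 4| = 2|y − 4| < eps whenever |y − 4| < delta.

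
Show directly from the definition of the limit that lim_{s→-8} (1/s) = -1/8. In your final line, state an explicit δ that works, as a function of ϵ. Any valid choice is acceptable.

Let ϵ > 0. We seek δ > 0 such that 0 < |s + 8| < δ implies |1/s + 1/8| < ϵ.
|1/s + 1/8| = |-8 − s|/(8·|s|) = |s + 8|/(8|s|).
Restrict δ ≤ 4. Then |s + 8| < 4 gives |s| > 4, so 8|s| > 32.
Then |1/s + 1/8| < |s + 8|/32, which is < ϵ when |s + 8| < 32ϵ.
Take δ = min(4, 32ϵ). Then 0 < |s + 8| < δ gives both |s + 8| < 4 and |s + 8| < 32ϵ, so |1/s + 1/8| < ϵ.

δ = min(4, 32ϵ)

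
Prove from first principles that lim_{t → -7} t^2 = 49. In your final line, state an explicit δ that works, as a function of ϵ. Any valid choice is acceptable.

Let ϵ > 0 be given. We seek δ > 0 with 0 < |t + 7| < δ ⇒ |t^2 − 49| < ϵ.
Factor: t^2 − 49 = (t + 7)(t - 7), so |t^2 − 49| = |t + 7|·|t - 7|.
Restrict δ ≤ 1. Then |t + 7| < 1 gives |t| < 8, so by the triangle inequality |t - 7| ≤ 8 + 7 = 15.
Hence |t^2 − 49| ≤ 15|t + 7|, which is < ϵ once |t + 7| < ϵ/15.
Take δ = min(1, ϵ/15). If 0 < |t + 7| < δ then both bounds hold and |t^2 − 49| ≤ 15|t + 7| < 15·(ϵ/15) = ϵ.

δ = min(1, ϵ/15)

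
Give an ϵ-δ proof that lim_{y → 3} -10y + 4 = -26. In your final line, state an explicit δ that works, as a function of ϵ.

Let ϵ > 0. We need δ > 0 so that 0 < |y − 3| < δ implies |(-10y + 4) + 26| < ϵ.
|(-10y + 4) + 26| = |-10y + 30| = 10|y − 3|.
Thus it suffices that |y − 3| < ϵ/10.
Choosing δ = ϵ/10 gives |(-10y + 4) + 26| = 10|y − 3| < ϵ whenever |y − 3| < δ.

δ = ϵ/10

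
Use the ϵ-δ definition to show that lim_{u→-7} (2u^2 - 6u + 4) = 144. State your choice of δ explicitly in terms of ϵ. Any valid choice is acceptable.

δ = min(1, ϵ/36)

Let ϵ > 0 be given. We want δ > 0 such that 0 < |u + 7| < δ implies |(2u^2 - 6u + 4) − 144| < ϵ.
(2u^2 - 6u + 4) − 144 = 2u^2 - 6u - 140 = (u + 7)(2u - 20).
So |(2u^2 - 6u + 4) − 144| = |u + 7|·|2u - 20|.
Require δ ≤ 1. Then |u + 7| < 1 gives |u| < 8, and by the triangle inequality |2u - 20| ≤ 2·8 + 20 = 36.
Hence |(2u^2 - 6u + 4) − 144| ≤ 36|u + 7| < ϵ provided |u + 7| < ϵ/36.
Choosing δ = min(1, ϵ/36) ensures both conditions, hence |(2u^2 - 6u + 4) − 144| < ϵ.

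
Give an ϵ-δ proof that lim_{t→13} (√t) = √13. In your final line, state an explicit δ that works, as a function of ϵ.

Let ϵ > 0 be given. We want δ > 0 such that 0 < |t − 13| < δ implies |√t − √13| < ϵ.
Rationalise: √t − √13 = (t − 13)/(√t + √13), so |√t − √13| = |t − 13|/(√t + √13).
Restrict δ ≤ 13 so that |t − 13| < 13 forces t > 0, and then √t + √13 > √13.
Hence |√t − √13| < |t − 13|/√13, which is < ϵ once |t − 13| < √13·ϵ.
Take δ = min(13, √13·ϵ). If 0 < |t − 13| < δ then t > 0 and |√t − √13| < |t − 13|/√13 < ϵ.

δ = min(13, √13·ϵ)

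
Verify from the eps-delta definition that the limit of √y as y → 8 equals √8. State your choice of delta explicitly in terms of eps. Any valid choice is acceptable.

delta = min(8, √8·eps)

Fix eps > 0. We want delta > 0 such that 0 < |y − 8| < delta implies |√y − √8| < eps.
Multiplying by the conjugate, |√y − √8| = |y − 8|/(√y + √8).
Restrict delta ≤ 8 so that |y − 8| < 8 forces y > 0, and then √y + √8 > √8.
Hence |√y − √8| < |y − 8|/√8, which is < eps once |y − 8| < √8·eps.
Take delta = min(8, √8·eps). If 0 < |y − 8| < delta then y > 0 and |√y − √8| < |y − 8|/√8 < eps.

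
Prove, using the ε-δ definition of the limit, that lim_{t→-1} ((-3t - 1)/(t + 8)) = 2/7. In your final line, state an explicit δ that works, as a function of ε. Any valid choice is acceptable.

Suppose ε > 0. We want δ > 0 with 0 < |t + 1| < δ ⇒ |(-3t - 1)/(t + 8) − (2/7)| < ε.
Combining over a common denominator, (-3t - 1)/(t + 8) − (2/7) = [(-3t - 1)·7 − 2·(t + 8)] / [7·(t + 8)] = -23(t + 1) / (7(t + 8)).
So |(-3t - 1)/(t + 8) − (2/7)| = 23|t + 1| / (7·|t + 8|).
Restrict δ ≤ 7/2. Then |t + 1| < 7/2 gives |t + 8| = |(t + 1) + 7| ≥ 7 − 7/2 = 7/2.
Hence |(-3t - 1)/(t + 8) − (2/7)| < 23|t + 1|/(7·(7/2)) = (46/49)|t + 1|, which is < ε once |t + 1| < (49/46)ε.
Take δ = min(7/2, (49/46)ε). Then 0 < |t + 1| < δ forces both bounds, so |(-3t - 1)/(t + 8) − (2/7)| < ε.

δ = min(7/2, (49/46)ε)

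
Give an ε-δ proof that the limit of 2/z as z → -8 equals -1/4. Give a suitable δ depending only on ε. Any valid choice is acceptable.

Fix ε > 0. We seek δ > 0 such that 0 < |z + 8| < δ implies |2/z + 1/4| < ε.
|2/z + 1/4| = 2·|-8 − z|/(8·|z|) = 2|z + 8|/(8|z|).
Restrict δ ≤ 4. Then |z + 8| < 4 gives |z| > 4, so 8|z| > 32.
Then |2/z + 1/4| < 2|z + 8|/32, which is < ε when |z + 8| < 16ε.
Take δ = min(4, 16ε). Then 0 < |z + 8| < δ gives both |z + 8| < 4 and |z + 8| < 16ε, so |2/z + 1/4| < ε.

δ = min(4, 16ε)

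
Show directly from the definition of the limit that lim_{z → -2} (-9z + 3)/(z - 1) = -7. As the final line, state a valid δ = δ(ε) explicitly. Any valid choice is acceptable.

δ = min(3/2, (3/4)ε)

Let ε > 0 be given. We want δ > 0 with 0 < |z + 2| < δ ⇒ |(-9z + 3)/(z - 1) + 7| < ε.
Combining over a common denominator, (-9z + 3)/(z - 1) + 7 = [(-9z + 3)·(-3) − 21·(z - 1)] / [(-3)·(z - 1)] = 6(z + 2) / ((-3)(z - 1)).
So |(-9z + 3)/(z - 1) + 7| = 6|z + 2| / (3·|z − 1|).
Restrict δ ≤ 3/2. Then |z + 2| < 3/2 gives |z − 1| = |(z + 2) + (-3)| ≥ 3 − 3/2 = 3/2.
Hence |(-9z + 3)/(z - 1) + 7| < 6|z + 2|/(3·(3/2)) = (4/3)|z + 2|, which is < ε once |z + 2| < (3/4)ε.
Take δ = min(3/2, (3/4)ε). Then 0 < |z + 2| < δ forces both bounds, so |(-9z + 3)/(z - 1) + 7| < ε.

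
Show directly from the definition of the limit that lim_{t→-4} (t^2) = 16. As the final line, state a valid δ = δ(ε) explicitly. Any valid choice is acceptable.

δ = min(1, ε/9)

Fix ε > 0. We seek δ > 0 with 0 < |t + 4| < δ ⇒ |t^2 − 16| < ε.
Factor: t^2 − 16 = (t + 4)(t - 4), so |t^2 − 16| = |t + 4|·|t - 4|.
Impose δ ≤ 1 so that |t| < 5; then |t - 4| ≤ 9.
Hence |t^2 − 16| ≤ 9|t + 4|, which is < ε once |t + 4| < ε/9.
Take δ = min(1, ε/9). If 0 < |t + 4| < δ then both bounds hold and |t^2 − 16| ≤ 9|t + 4| < 9·(ε/9) = ε.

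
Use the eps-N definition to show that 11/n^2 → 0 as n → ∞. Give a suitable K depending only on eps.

K = (11/eps)^{1/2}

Let eps > 0. For n ≥ 1, |11/n^2 − 0| = 11/n^2.
11/n^2 < eps ⇔ n^2 > 11/eps ⇔ n > (11/eps)^{1/2}.
Take K = (11/eps)^{1/2}. Then n > K implies 11/n^2 < eps.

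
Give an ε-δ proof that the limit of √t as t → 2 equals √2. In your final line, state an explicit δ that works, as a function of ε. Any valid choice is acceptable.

Let ε > 0 be given. We want δ > 0 such that 0 < |t − 2| < δ implies |√t − √2| < ε.
Rationalise: √t − √2 = (t − 2)/(√t + √2), so |√t − √2| = |t − 2|/(√t + √2).
Restrict δ ≤ 2 so that |t − 2| < 2 forces t > 0, and then √t + √2 > √2.
Hence |√t − √2| < |t − 2|/√2, which is < ε once |t − 2| < √2·ε.
Take δ = min(2, √2·ε). If 0 < |t − 2| < δ then t > 0 and |√t − √2| < |t − 2|/√2 < ε.

δ = min(2, √2·ε)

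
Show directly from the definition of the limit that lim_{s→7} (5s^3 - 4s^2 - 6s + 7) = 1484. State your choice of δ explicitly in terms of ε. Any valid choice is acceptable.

δ = min(1, ε/779)

Let ε > 0. We want δ > 0 such that 0 < |s − 7| < δ implies |(5s^3 - 4s^2 - 6s + 7) − 1484| < ε.
(5s^3 - 4s^2 - 6s + 7) − 1484 = 5s^3 - 4s^2 - 6s - 1477 = (s − 7)(5s^2 + 31s + 211).
So |(5s^3 - 4s^2 - 6s + 7) − 1484| = |s − 7|·|5s^2 + 31s + 211|.
Require δ ≤ 1. Then |s − 7| < 1 gives |s| < 8, and by the triangle inequality |5s^2 + 31s + 211| ≤ 5·8^2 + 31·8 + 211 = 779.
Hence |(5s^3 - 4s^2 - 6s + 7) − 1484| ≤ 779|s − 7| < ε provided |s − 7| < ε/779.
Take δ = min(1, ε/779). Then 0 < |s − 7| < δ gives both |s − 7| < 1 and |s − 7| < ε/779, so |(5s^3 - 4s^2 - 6s + 7) − 1484| < ε.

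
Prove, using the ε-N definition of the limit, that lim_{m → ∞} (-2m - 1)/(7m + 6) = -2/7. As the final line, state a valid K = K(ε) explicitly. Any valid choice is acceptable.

Let ε > 0 be given. For m ≥ 1, |(-2m - 1)/(7m + 6) + 2/7| = |5|/(7(7m + 6)) = 5/(7(7m + 6)).
Since 7m + 6 ≥ 7m for m ≥ 1, this is ≤ 5/(7·7m) = (5/49)/m.
So |(-2m - 1)/(7m + 6) + 2/7| < ε whenever m > (5/49)/ε.
Take K = (5/49)/ε. If m > K then |(-2m - 1)/(7m + 6) + 2/7| ≤ (5/49)/m < ε.

K = (5/49)/ε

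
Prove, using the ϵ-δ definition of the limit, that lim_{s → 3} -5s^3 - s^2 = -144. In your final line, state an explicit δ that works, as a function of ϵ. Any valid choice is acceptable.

δ = min(1, ϵ/192)

Suppose ϵ > 0. We want δ > 0 such that 0 < |s − 3| < δ implies |(-5s^3 - s^2) + 144| < ϵ.
(-5s^3 - s^2) + 144 = -5s^3 - s^2 + 144 = (s − 3)(-5s^2 - 16s - 48).
So |(-5s^3 - s^2) + 144| = |s − 3|·|-5s^2 - 16s - 48|.
Require δ ≤ 1. Then |s − 3| < 1 gives |s| < 4, and by the triangle inequality |-5s^2 - 16s - 48| ≤ 5·4^2 + 16·4 + 48 = 192.
Hence |(-5s^3 - s^2) + 144| ≤ 192|s − 3| < ϵ provided |s − 3| < ϵ/192.
Choosing δ = min(1, ϵ/192) ensures both conditions, hence |(-5s^3 - s^2) + 144| < ϵ.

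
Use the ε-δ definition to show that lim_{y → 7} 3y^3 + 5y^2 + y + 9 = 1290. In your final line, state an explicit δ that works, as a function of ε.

Let ε > 0 be given. We want δ > 0 such that 0 < |y − 7| < δ implies |(3y^3 + 5y^2 + y + 9) − 1290| < ε.
(3y^3 + 5y^2 + y + 9) − 1290 = 3y^3 + 5y^2 + y - 1281 = (y − 7)(3y^2 + 26y + 183).
So |(3y^3 + 5y^2 + y + 9) − 1290| = |y − 7|·|3y^2 + 26y + 183|.
Assume first that |y − 7| < 1, so |y| < 8. Then |3y^2 + 26y + 183| ≤ 3·8^2 + 26·8 + 183 = 583.
Hence |(3y^3 + 5y^2 + y + 9) − 1290| ≤ 583|y − 7| < ε provided |y − 7| < ε/583.
Take δ = min(1, ε/583). Then 0 < |y − 7| < δ gives both |y − 7| < 1 and |y − 7| < ε/583, so |(3y^3 + 5y^2 + y + 9) − 1290| < ε.

δ = min(1, ε/583)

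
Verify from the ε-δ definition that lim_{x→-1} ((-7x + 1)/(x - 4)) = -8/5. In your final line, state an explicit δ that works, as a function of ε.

δ = min(5/2, (25/54)ε)

Suppose ε > 0. We want δ > 0 with 0 < |x + 1| < δ ⇒ |(-7x + 1)/(x - 4) + 8/5| < ε.
Combining over a common denominator, (-7x + 1)/(x - 4) + 8/5 = [(-7x + 1)·(-5) − 8·(x - 4)] / [(-5)·(x - 4)] = 27(x + 1) / ((-5)(x - 4)).
So |(-7x + 1)/(x - 4) + 8/5| = 27|x + 1| / (5·|x − 4|).
Restrict δ ≤ 5/2. Then |x + 1| < 5/2 gives |x − 4| = |(x + 1) + (-5)| ≥ 5 − 5/2 = 5/2.
Hence |(-7x + 1)/(x - 4) + 8/5| < 27|x + 1|/(5·(5/2)) = (54/25)|x + 1|, which is < ε once |x + 1| < (25/54)ε.
Take δ = min(5/2, (25/54)ε). Then 0 < |x + 1| < δ forces both bounds, so |(-7x + 1)/(x - 4) + 8/5| < ε.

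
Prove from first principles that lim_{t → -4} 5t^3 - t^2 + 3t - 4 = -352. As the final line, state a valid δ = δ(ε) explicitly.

δ = min(1, ε/317)

Let ε > 0. We want δ > 0 such that 0 < |t + 4| < δ implies |(5t^3 - t^2 + 3t - 4) + 352| < ε.
(5t^3 - t^2 + 3t - 4) + 352 = 5t^3 - t^2 + 3t + 348 = (t + 4)(5t^2 - 21t + 87).
So |(5t^3 - t^2 + 3t - 4) + 352| = |t + 4|·|5t^2 - 21t + 87|.
Assume first that |t + 4| < 1, so |t| < 5. Then |5t^2 - 21t + 87| ≤ 5·5^2 + 21·5 + 87 = 317.
Hence |(5t^3 - t^2 + 3t - 4) + 352| ≤ 317|t + 4| < ε provided |t + 4| < ε/317.
Take δ = min(1, ε/317). Then 0 < |t + 4| < δ gives both |t + 4| < 1 and |t + 4| < ε/317, so |(5t^3 - t^2 + 3t - 4) + 352| < ε.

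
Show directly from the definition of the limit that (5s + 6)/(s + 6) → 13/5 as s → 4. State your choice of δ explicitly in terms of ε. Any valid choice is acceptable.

δ = min(5, (25/12)ε)

Suppose ε > 0. We want δ > 0 with 0 < |s − 4| < δ ⇒ |(5s + 6)/(s + 6) − (13/5)| < ε.
Combining over a common denominator, (5s + 6)/(s + 6) − (13/5) = [(5s + 6)·10 − 26·(s + 6)] / [10·(s + 6)] = 24(s − 4) / (10(s + 6)).
So |(5s + 6)/(s + 6) − (13/5)| = 24|s − 4| / (10·|s + 6|).
Restrict δ ≤ 5. Then |s − 4| < 5 gives |s + 6| = |(s − 4) + 10| ≥ 10 − 5 = 5.
Hence |(5s + 6)/(s + 6) − (13/5)| < 24|s − 4|/(10·5) = (12/25)|s − 4|, which is < ε once |s − 4| < (25/12)ε.
Take δ = min(5, (25/12)ε). Then 0 < |s − 4| < δ forces both bounds, so |(5s + 6)/(s + 6) − (13/5)| < ε.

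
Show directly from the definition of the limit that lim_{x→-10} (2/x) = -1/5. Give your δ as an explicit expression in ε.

δ = min(5, 25ε)

Let ε > 0 be given. We seek δ > 0 such that 0 < |x + 10| < δ implies |2/x + 1/5| < ε.
|2/x + 1/5| = 2·|-10 − x|/(10·|x|) = 2|x + 10|/(10|x|).
Require δ ≤ 5 so that |x| > 10 − 5 = 5, hence 10|x| > 50.
Then |2/x + 1/5| < 2|x + 10|/50, which is < ε when |x + 10| < 25ε.
Take δ = min(5, 25ε). Then 0 < |x + 10| < δ gives both |x + 10| < 5 and |x + 10| < 25ε, so |2/x + 1/5| < ε.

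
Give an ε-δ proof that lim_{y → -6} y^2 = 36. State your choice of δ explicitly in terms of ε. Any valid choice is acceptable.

Let ε > 0. We seek δ > 0 with 0 < |y + 6| < δ ⇒ |y^2 − 36| < ε.
Factor: y^2 − 36 = (y + 6)(y - 6), so |y^2 − 36| = |y + 6|·|y - 6|.
Impose δ ≤ 1 so that |y| < 7; then |y - 6| ≤ 13.
Hence |y^2 − 36| ≤ 13|y + 6|, which is < ε once |y + 6| < ε/13.
Take δ = min(1, ε/13). If 0 < |y + 6| < δ then both bounds hold and |y^2 − 36| ≤ 13|y + 6| < 13·(ε/13) = ε.

δ = min(1, ε/13)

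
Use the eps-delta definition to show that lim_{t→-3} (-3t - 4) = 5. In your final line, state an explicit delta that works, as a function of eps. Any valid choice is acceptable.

Let eps > 0. We need delta > 0 so that 0 < |t + 3| < delta implies |(-3t - 4) − 5| < eps.
|(-3t - 4) − 5| = |-3t - 9| = 3|t + 3|.
Thus it suffices that |t + 3| < eps/3.
Choosing delta = eps/3 gives |(-3t - 4) − 5| = 3|t + 3| < eps whenever |t + 3| < delta.

delta = eps/3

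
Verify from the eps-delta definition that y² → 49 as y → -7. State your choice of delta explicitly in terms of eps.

delta = min(2, eps/16)

Let eps > 0 be given. We seek delta > 0 with 0 < |y + 7| < delta ⇒ |y² − 49| < eps.
Factor: y² − 49 = (y + 7)(y - 7), so |y² − 49| = |y + 7|·|y - 7|.
Impose delta ≤ 2 so that |y| < 9; then |y - 7| ≤ 16.
Hence |y² − 49| ≤ 16|y + 7|, which is < eps once |y + 7| < eps/16.
Take delta = min(2, eps/16). If 0 < |y + 7| < delta then both bounds hold and |y² − 49| ≤ 16|y + 7| < 16·(eps/16) = eps.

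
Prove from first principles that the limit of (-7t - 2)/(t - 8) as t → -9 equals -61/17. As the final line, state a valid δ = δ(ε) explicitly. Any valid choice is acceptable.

Let ε > 0. We want δ > 0 with 0 < |t + 9| < δ ⇒ |(-7t - 2)/(t - 8) + 61/17| < ε.
Combining over a common denominator, (-7t - 2)/(t - 8) + 61/17 = [(-7t - 2)·(-17) − 61·(t - 8)] / [(-17)·(t - 8)] = 58(t + 9) / ((-17)(t - 8)).
So |(-7t - 2)/(t - 8) + 61/17| = 58|t + 9| / (17·|t − 8|).
Restrict δ ≤ 17/2. Then |t + 9| < 17/2 gives |t − 8| = |(t + 9) + (-17)| ≥ 17 − 17/2 = 17/2.
Hence |(-7t - 2)/(t - 8) + 61/17| < 58|t + 9|/(17·(17/2)) = (116/289)|t + 9|, which is < ε once |t + 9| < (289/116)ε.
Take δ = min(17/2, (289/116)ε). Then 0 < |t + 9| < δ forces both bounds, so |(-7t - 2)/(t - 8) + 61/17| < ε.

δ = min(17/2, (289/116)ε)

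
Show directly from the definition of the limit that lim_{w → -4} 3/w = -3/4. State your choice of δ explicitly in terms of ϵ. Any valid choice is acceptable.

Let ϵ > 0. We seek δ > 0 such that 0 < |w + 4| < δ implies |3/w + 3/4| < ϵ.
|3/w + 3/4| = 3·|-4 − w|/(4·|w|) = 3|w + 4|/(4|w|).
Restrict δ ≤ 2. Then |w + 4| < 2 gives |w| > 2, so 4|w| > 8.
Then |3/w + 3/4| < 3|w + 4|/8, which is < ϵ when |w + 4| < (8/3)ϵ.
Take δ = min(2, (8/3)ϵ). Then 0 < |w + 4| < δ gives both |w + 4| < 2 and |w + 4| < (8/3)ϵ, so |3/w + 3/4| < ϵ.

δ = min(2, (8/3)ϵ)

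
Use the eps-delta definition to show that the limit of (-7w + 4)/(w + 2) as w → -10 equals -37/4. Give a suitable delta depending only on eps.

delta = min(4, (16/9)eps)

Suppose eps > 0. We want delta > 0 with 0 < |w + 10| < delta ⇒ |(-7w + 4)/(w + 2) + 37/4| < eps.
Combining over a common denominator, (-7w + 4)/(w + 2) + 37/4 = [(-7w + 4)·(-8) − 74·(w + 2)] / [(-8)·(w + 2)] = -18(w + 10) / ((-8)(w + 2)).
So |(-7w + 4)/(w + 2) + 37/4| = 18|w + 10| / (8·|w + 2|).
Restrict delta ≤ 4. Then |w + 10| < 4 gives |w + 2| = |(w + 10) + (-8)| ≥ 8 − 4 = 4.
Hence |(-7w + 4)/(w + 2) + 37/4| < 18|w + 10|/(8·4) = (9/16)|w + 10|, which is < eps once |w + 10| < (16/9)eps.
Take delta = min(4, (16/9)eps). Then 0 < |w + 10| < delta forces both bounds, so |(-7w + 4)/(w + 2) + 37/4| < eps.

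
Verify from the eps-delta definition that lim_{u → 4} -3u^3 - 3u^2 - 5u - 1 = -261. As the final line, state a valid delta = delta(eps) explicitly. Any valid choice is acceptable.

delta = min(1, eps/215)

Let eps > 0 be given. We want delta > 0 such that 0 < |u − 4| < delta implies |(-3u^3 - 3u^2 - 5u - 1) + 261| < eps.
(-3u^3 - 3u^2 - 5u - 1) + 261 = -3u^3 - 3u^2 - 5u + 260 = (u − 4)(-3u^2 - 15u - 65).
So |(-3u^3 - 3u^2 - 5u - 1) + 261| = |u − 4|·|-3u^2 - 15u - 65|.
Require delta ≤ 1. Then |u − 4| < 1 gives |u| < 5, and by the triangle inequality |-3u^2 - 15u - 65| ≤ 3·5^2 + 15·5 + 65 = 215.
Hence |(-3u^3 - 3u^2 - 5u - 1) + 261| ≤ 215|u − 4| < eps provided |u − 4| < eps/215.
Choosing delta = min(1, eps/215) ensures both conditions, hence |(-3u^3 - 3u^2 - 5u - 1) + 261| < eps.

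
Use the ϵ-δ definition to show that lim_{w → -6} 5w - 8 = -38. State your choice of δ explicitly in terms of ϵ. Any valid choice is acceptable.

δ = ϵ/5

Let ϵ > 0. We need δ > 0 so that 0 < |w + 6| < δ implies |(5w - 8) + 38| < ϵ.
Since (5w - 8) + 38 = 5(w + 6), we have |(5w - 8) + 38| = 5|w + 6|.
Thus it suffices that |w + 6| < ϵ/5.
Take δ = ϵ/5. If 0 < |w + 6| < δ then |(5w - 8) + 38| = 5|w + 6| < 5·(ϵ/5) = ϵ.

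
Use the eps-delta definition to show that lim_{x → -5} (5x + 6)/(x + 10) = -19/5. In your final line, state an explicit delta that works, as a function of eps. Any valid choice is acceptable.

Fix eps > 0. We want delta > 0 with 0 < |x + 5| < delta ⇒ |(5x + 6)/(x + 10) + 19/5| < eps.
Combining over a common denominator, (5x + 6)/(x + 10) + 19/5 = [(5x + 6)·5 − (-19)·(x + 10)] / [5·(x + 10)] = 44(x + 5) / (5(x + 10)).
So |(5x + 6)/(x + 10) + 19/5| = 44|x + 5| / (5·|x + 10|).
Require delta ≤ 5/2, so |x + 10| ≥ |5| − |x + 5| > 5 − 5/2 = 5/2.
Hence |(5x + 6)/(x + 10) + 19/5| < 44|x + 5|/(5·(5/2)) = (88/25)|x + 5|, which is < eps once |x + 5| < (25/88)eps.
Take delta = min(5/2, (25/88)eps). Then 0 < |x + 5| < delta forces both bounds, so |(5x + 6)/(x + 10) + 19/5| < eps.

delta = min(5/2, (25/88)eps)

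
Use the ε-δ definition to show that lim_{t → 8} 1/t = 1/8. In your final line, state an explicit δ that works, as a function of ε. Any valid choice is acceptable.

δ = min(4, 32ε)

Let ε > 0. We seek δ > 0 such that 0 < |t − 8| < δ implies |1/t − (1/8)| < ε.
|1/t − (1/8)| = |8 − t|/(8·|t|) = |t − 8|/(8|t|).
Require δ ≤ 4 so that |t| > 8 − 4 = 4, hence 8|t| > 32.
Then |1/t − (1/8)| < |t − 8|/32, which is < ε when |t − 8| < 32ε.
Take δ = min(4, 32ε). Then 0 < |t − 8| < δ gives both |t − 8| < 4 and |t − 8| < 32ε, so |1/t − (1/8)| < ε.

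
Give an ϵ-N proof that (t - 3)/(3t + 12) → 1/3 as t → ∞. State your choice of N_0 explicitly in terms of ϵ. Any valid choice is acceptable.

N_0 = (7/3)/ϵ

Fix ϵ > 0. We seek N_0 > 0 such that t > N_0 implies |(t - 3)/(3t + 12) − (1/3)| < ϵ.
(t - 3)/(3t + 12) − (1/3) = (3(t - 3) − (3t + 12)) / (3(3t + 12)) = -21/(3(3t + 12)).
For t > 0 we have 3t + 12 > 3t, so |(t - 3)/(3t + 12) − (1/3)| = 21/(3(3t + 12)) < 21/(3·3t) = (7/3)/t.
Thus |(t - 3)/(3t + 12) − (1/3)| < ϵ whenever t > (7/3)/ϵ.
Take N_0 = (7/3)/ϵ. If t > N_0 then |(t - 3)/(3t + 12) − (1/3)| < (7/3)/t < ϵ.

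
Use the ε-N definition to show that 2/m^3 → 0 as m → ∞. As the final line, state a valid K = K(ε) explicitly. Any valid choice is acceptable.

Let ε > 0 be given. For m ≥ 1, |2/m^3 − 0| = 2/m^3.
2/m^3 < ε ⇔ m^3 > 2/ε ⇔ m > (2/ε)^{1/3}.
Take K = (2/ε)^{1/3}. Then m > K implies 2/m^3 < ε.

K = (2/ε)^{1/3}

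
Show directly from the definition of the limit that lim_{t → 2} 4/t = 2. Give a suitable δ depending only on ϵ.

Let ϵ > 0 be given. We seek δ > 0 such that 0 < |t − 2| < δ implies |4/t − 2| < ϵ.
|4/t − 2| = 4·|2 − t|/(2·|t|) = 4|t − 2|/(2|t|).
Restrict δ ≤ 1. Then |t − 2| < 1 gives |t| > 1, so 2|t| > 2.
Then |4/t − 2| < 4|t − 2|/2, which is < ϵ when |t − 2| < (1/2)ϵ.
Take δ = min(1, (1/2)ϵ). Then 0 < |t − 2| < δ gives both |t − 2| < 1 and |t − 2| < (1/2)ϵ, so |4/t − 2| < ϵ.

δ = min(1, (1/2)ϵ)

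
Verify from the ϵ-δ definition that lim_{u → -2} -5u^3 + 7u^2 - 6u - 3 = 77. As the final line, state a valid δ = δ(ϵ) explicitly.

Suppose ϵ > 0. We want δ > 0 such that 0 < |u + 2| < δ implies |(-5u^3 + 7u^2 - 6u - 3) − 77| < ϵ.
(-5u^3 + 7u^2 - 6u - 3) − 77 = -5u^3 + 7u^2 - 6u - 80 = (u + 2)(-5u^2 + 17u - 40).
So |(-5u^3 + 7u^2 - 6u - 3) − 77| = |u + 2|·|-5u^2 + 17u - 40|.
Assume first that |u + 2| < 2, so |u| < 4. Then |-5u^2 + 17u - 40| ≤ 5·4^2 + 17·4 + 40 = 188.
Hence |(-5u^3 + 7u^2 - 6u - 3) − 77| ≤ 188|u + 2| < ϵ provided |u + 2| < ϵ/188.
Choosing δ = min(2, ϵ/188) ensures both conditions, hence |(-5u^3 + 7u^2 - 6u - 3) − 77| < ϵ.

δ = min(2, ϵ/188)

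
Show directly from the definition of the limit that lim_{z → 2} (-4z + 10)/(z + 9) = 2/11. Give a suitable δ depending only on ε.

δ = min(11/2, (121/92)ε)

Let ε > 0 be given. We want δ > 0 with 0 < |z − 2| < δ ⇒ |(-4z + 10)/(z + 9) − (2/11)| < ε.
Combining over a common denominator, (-4z + 10)/(z + 9) − (2/11) = [(-4z + 10)·11 − 2·(z + 9)] / [11·(z + 9)] = -46(z − 2) / (11(z + 9)).
So |(-4z + 10)/(z + 9) − (2/11)| = 46|z − 2| / (11·|z + 9|).
Restrict δ ≤ 11/2. Then |z − 2| < 11/2 gives |z + 9| = |(z − 2) + 11| ≥ 11 − 11/2 = 11/2.
Hence |(-4z + 10)/(z + 9) − (2/11)| < 46|z − 2|/(11·(11/2)) = (92/121)|z − 2|, which is < ε once |z − 2| < (121/92)ε.
Take δ = min(11/2, (121/92)ε). Then 0 < |z − 2| < δ forces both bounds, so |(-4z + 10)/(z + 9) − (2/11)| < ε.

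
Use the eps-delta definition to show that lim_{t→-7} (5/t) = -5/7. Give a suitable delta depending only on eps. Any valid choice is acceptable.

delta = min(7/2, (49/10)eps)

Fix eps > 0. We seek delta > 0 such that 0 < |t + 7| < delta implies |5/t + 5/7| < eps.
|5/t + 5/7| = 5·|-7 − t|/(7·|t|) = 5|t + 7|/(7|t|).
Restrict delta ≤ 7/2. Then |t + 7| < 7/2 gives |t| > 7/2, so 7|t| > 49/2.
Then |5/t + 5/7| < 5|t + 7|/(49/2), which is < eps when |t + 7| < (49/10)eps.
Take delta = min(7/2, (49/10)eps). Then 0 < |t + 7| < delta gives both |t + 7| < 7/2 and |t + 7| < (49/10)eps, so |5/t + 5/7| < eps.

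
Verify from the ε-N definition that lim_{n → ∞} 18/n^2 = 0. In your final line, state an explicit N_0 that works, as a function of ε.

N_0 = (18/ε)^{1/2}

Suppose ε > 0. For n ≥ 1, |18/n^2 − 0| = 18/n^2.
18/n^2 < ε ⇔ n^2 > 18/ε ⇔ n > (18/ε)^{1/2}.
Take N_0 = (18/ε)^{1/2}. Then n > N_0 implies 18/n^2 < ε.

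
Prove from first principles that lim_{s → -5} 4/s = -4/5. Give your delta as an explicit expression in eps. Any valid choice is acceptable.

Let eps > 0 be given. We seek delta > 0 such that 0 < |s + 5| < delta implies |4/s + 4/5| < eps.
|4/s + 4/5| = 4·|-5 − s|/(5·|s|) = 4|s + 5|/(5|s|).
Require delta ≤ 5/2 so that |s| > 5 − 5/2 = 5/2, hence 5|s| > 25/2.
Then |4/s + 4/5| < 4|s + 5|/(25/2), which is < eps when |s + 5| < (25/8)eps.
Take delta = min(5/2, (25/8)eps). Then 0 < |s + 5| < delta gives both |s + 5| < 5/2 and |s + 5| < (25/8)eps, so |4/s + 4/5| < eps.

delta = min(5/2, (25/8)eps)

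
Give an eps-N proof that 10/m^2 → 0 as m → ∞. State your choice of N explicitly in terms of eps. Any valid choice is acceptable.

N = (10/eps)^{1/2}

Let eps > 0 be given. For m ≥ 1, |10/m^2 − 0| = 10/m^2.
10/m^2 < eps ⇔ m^2 > 10/eps ⇔ m > (10/eps)^{1/2}.
Take N = (10/eps)^{1/2}. Then m > N implies 10/m^2 < eps.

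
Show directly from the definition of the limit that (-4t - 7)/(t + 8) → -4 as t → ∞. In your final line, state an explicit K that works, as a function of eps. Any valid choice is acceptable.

K = 25/eps

Let eps > 0. We seek K > 0 such that t > K implies |(-4t - 7)/(t + 8) + 4| < eps.
(-4t - 7)/(t + 8) + 4 = ((-4t - 7) − (-4)(t + 8)) / ((t + 8)) = 25/((t + 8)).
For t > 0 we have t + 8 > t, so |(-4t - 7)/(t + 8) + 4| = 25/((t + 8)) < 25/(t) = 25/t.
Thus |(-4t - 7)/(t + 8) + 4| < eps whenever t > 25/eps.
Take K = 25/eps. If t > K then |(-4t - 7)/(t + 8) + 4| < 25/t < eps.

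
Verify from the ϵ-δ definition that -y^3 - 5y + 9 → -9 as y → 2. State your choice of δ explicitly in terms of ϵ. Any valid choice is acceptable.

δ = min(1, ϵ/24)

Let ϵ > 0. We want δ > 0 such that 0 < |y − 2| < δ implies |(-y^3 - 5y + 9) + 9| < ϵ.
(-y^3 - 5y + 9) + 9 = -y^3 - 5y + 18 = (y − 2)(-y^2 - 2y - 9).
So |(-y^3 - 5y + 9) + 9| = |y − 2|·|-y^2 - 2y - 9|.
Require δ ≤ 1. Then |y − 2| < 1 gives |y| < 3, and by the triangle inequality |-y^2 - 2y - 9| ≤ 3^2 + 2·3 + 9 = 24.
Hence |(-y^3 - 5y + 9) + 9| ≤ 24|y − 2| < ϵ provided |y − 2| < ϵ/24.
Take δ = min(1, ϵ/24). Then 0 < |y − 2| < δ gives both |y − 2| < 1 and |y − 2| < ϵ/24, so |(-y^3 - 5y + 9) + 9| < ϵ.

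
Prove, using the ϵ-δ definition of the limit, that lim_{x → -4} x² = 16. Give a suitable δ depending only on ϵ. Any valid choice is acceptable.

δ = min(2, ϵ/10)

Suppose ϵ > 0. We seek δ > 0 with 0 < |x + 4| < δ ⇒ |x² − 16| < ϵ.
Factor: x² − 16 = (x + 4)(x - 4), so |x² − 16| = |x + 4|·|x - 4|.
Impose δ ≤ 2 so that |x| < 6; then |x - 4| ≤ 10.
Hence |x² − 16| ≤ 10|x + 4|, which is < ϵ once |x + 4| < ϵ/10.
Take δ = min(2, ϵ/10). If 0 < |x + 4| < δ then both bounds hold and |x² − 16| ≤ 10|x + 4| < 10·(ϵ/10) = ϵ.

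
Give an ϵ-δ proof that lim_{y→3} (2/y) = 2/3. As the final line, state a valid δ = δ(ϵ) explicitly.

Fix ϵ > 0. We seek δ > 0 such that 0 < |y − 3| < δ implies |2/y − (2/3)| < ϵ.
|2/y − (2/3)| = 2·|3 − y|/(3·|y|) = 2|y − 3|/(3|y|).
Restrict δ ≤ 3/2. Then |y − 3| < 3/2 gives |y| > 3/2, so 3|y| > 9/2.
Then |2/y − (2/3)| < 2|y − 3|/(9/2), which is < ϵ when |y − 3| < (9/4)ϵ.
Take δ = min(3/2, (9/4)ϵ). Then 0 < |y − 3| < δ gives both |y − 3| < 3/2 and |y − 3| < (9/4)ϵ, so |2/y − (2/3)| < ϵ.

δ = min(3/2, (9/4)ϵ)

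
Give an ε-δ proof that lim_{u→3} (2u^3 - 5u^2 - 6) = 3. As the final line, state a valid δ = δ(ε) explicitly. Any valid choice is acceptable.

δ = min(1, ε/39)

Let ε > 0 be given. We want δ > 0 such that 0 < |u − 3| < δ implies |(2u^3 - 5u^2 - 6) − 3| < ε.
(2u^3 - 5u^2 - 6) − 3 = 2u^3 - 5u^2 - 9 = (u − 3)(2u^2 + u + 3).
So |(2u^3 - 5u^2 - 6) − 3| = |u − 3|·|2u^2 + u + 3|.
Assume first that |u − 3| < 1, so |u| < 4. Then |2u^2 + u + 3| ≤ 2·4^2 + 4 + 3 = 39.
Hence |(2u^3 - 5u^2 - 6) − 3| ≤ 39|u − 3| < ε provided |u − 3| < ε/39.
Choosing δ = min(1, ε/39) ensures both conditions, hence |(2u^3 - 5u^2 - 6) − 3| < ε.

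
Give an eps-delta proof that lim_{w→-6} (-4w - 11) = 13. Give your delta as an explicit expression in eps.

delta = eps/4

Fix eps > 0. We need delta > 0 so that 0 < |w + 6| < delta implies |(-4w - 11) − 13| < eps.
Since (-4w - 11) − 13 = -4(w + 6), we have |(-4w - 11) − 13| = 4|w + 6|.
Thus it suffices that |w + 6| < eps/4.
Choosing delta = eps/4 gives |(-4w - 11) − 13| = 4|w + 6| < eps whenever |w + 6| < delta.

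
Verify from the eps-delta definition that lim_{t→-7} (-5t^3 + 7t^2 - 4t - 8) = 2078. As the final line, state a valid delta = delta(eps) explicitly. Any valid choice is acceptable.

delta = min(1, eps/954)

Let eps > 0 be given. We want delta > 0 such that 0 < |t + 7| < delta implies |(-5t^3 + 7t^2 - 4t - 8) − 2078| < eps.
(-5t^3 + 7t^2 - 4t - 8) − 2078 = -5t^3 + 7t^2 - 4t - 2086 = (t + 7)(-5t^2 + 42t - 298).
So |(-5t^3 + 7t^2 - 4t - 8) − 2078| = |t + 7|·|-5t^2 + 42t - 298|.
Assume first that |t + 7| < 1, so |t| < 8. Then |-5t^2 + 42t - 298| ≤ 5·8^2 + 42·8 + 298 = 954.
Hence |(-5t^3 + 7t^2 - 4t - 8) − 2078| ≤ 954|t + 7| < eps provided |t + 7| < eps/954.
Choosing delta = min(1, eps/954) ensures both conditions, hence |(-5t^3 + 7t^2 - 4t - 8) − 2078| < eps.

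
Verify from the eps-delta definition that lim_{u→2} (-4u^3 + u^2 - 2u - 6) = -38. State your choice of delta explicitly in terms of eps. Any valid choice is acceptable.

Fix eps > 0. We want delta > 0 such that 0 < |u − 2| < delta implies |(-4u^3 + u^2 - 2u - 6) + 38| < eps.
(-4u^3 + u^2 - 2u - 6) + 38 = -4u^3 + u^2 - 2u + 32 = (u − 2)(-4u^2 - 7u - 16).
So |(-4u^3 + u^2 - 2u - 6) + 38| = |u − 2|·|-4u^2 - 7u - 16|.
Require delta ≤ 1. Then |u − 2| < 1 gives |u| < 3, and by the triangle inequality |-4u^2 - 7u - 16| ≤ 4·3^2 + 7·3 + 16 = 73.
Hence |(-4u^3 + u^2 - 2u - 6) + 38| ≤ 73|u − 2| < eps provided |u − 2| < eps/73.
Take delta = min(1, eps/73). Then 0 < |u − 2| < delta gives both |u − 2| < 1 and |u − 2| < eps/73, so |(-4u^3 + u^2 - 2u - 6) + 38| < eps.

delta = min(1, eps/73)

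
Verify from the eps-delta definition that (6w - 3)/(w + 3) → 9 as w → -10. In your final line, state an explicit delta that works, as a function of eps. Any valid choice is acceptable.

Let eps > 0 be given. We want delta > 0 with 0 < |w + 10| < delta ⇒ |(6w - 3)/(w + 3) − 9| < eps.
Combining over a common denominator, (6w - 3)/(w + 3) − 9 = [(6w - 3)·(-7) − (-63)·(w + 3)] / [(-7)·(w + 3)] = 21(w + 10) / ((-7)(w + 3)).
So |(6w - 3)/(w + 3) − 9| = 21|w + 10| / (7·|w + 3|).
Restrict delta ≤ 7/2. Then |w + 10| < 7/2 gives |w + 3| = |(w + 10) + (-7)| ≥ 7 − 7/2 = 7/2.
Hence |(6w - 3)/(w + 3) − 9| < 21|w + 10|/(7·(7/2)) = (6/7)|w + 10|, which is < eps once |w + 10| < (7/6)eps.
Take delta = min(7/2, (7/6)eps). Then 0 < |w + 10| < delta forces both bounds, so |(6w - 3)/(w + 3) − 9| < eps.

delta = min(7/2, (7/6)eps)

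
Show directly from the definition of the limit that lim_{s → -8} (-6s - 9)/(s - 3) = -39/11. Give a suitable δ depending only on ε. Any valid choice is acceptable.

δ = min(11/2, (121/54)ε)

Fix ε > 0. We want δ > 0 with 0 < |s + 8| < δ ⇒ |(-6s - 9)/(s - 3) + 39/11| < ε.
Combining over a common denominator, (-6s - 9)/(s - 3) + 39/11 = [(-6s - 9)·(-11) − 39·(s - 3)] / [(-11)·(s - 3)] = 27(s + 8) / ((-11)(s - 3)).
So |(-6s - 9)/(s - 3) + 39/11| = 27|s + 8| / (11·|s − 3|).
Restrict δ ≤ 11/2. Then |s + 8| < 11/2 gives |s − 3| = |(s + 8) + (-11)| ≥ 11 − 11/2 = 11/2.
Hence |(-6s - 9)/(s - 3) + 39/11| < 27|s + 8|/(11·(11/2)) = (54/121)|s + 8|, which is < ε once |s + 8| < (121/54)ε.
Take δ = min(11/2, (121/54)ε). Then 0 < |s + 8| < δ forces both bounds, so |(-6s - 9)/(s - 3) + 39/11| < ε.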